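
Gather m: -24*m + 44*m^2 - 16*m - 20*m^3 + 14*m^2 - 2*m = -20*m^3 + 58*m^2 - 42*m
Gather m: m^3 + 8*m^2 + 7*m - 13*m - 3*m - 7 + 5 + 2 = m^3 + 8*m^2 - 9*m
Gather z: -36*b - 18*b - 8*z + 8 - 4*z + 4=-54*b - 12*z + 12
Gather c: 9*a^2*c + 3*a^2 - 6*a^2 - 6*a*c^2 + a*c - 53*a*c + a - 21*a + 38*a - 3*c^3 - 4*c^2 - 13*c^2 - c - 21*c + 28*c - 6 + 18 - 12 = -3*a^2 + 18*a - 3*c^3 + c^2*(-6*a - 17) + c*(9*a^2 - 52*a + 6)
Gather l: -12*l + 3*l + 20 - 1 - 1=18 - 9*l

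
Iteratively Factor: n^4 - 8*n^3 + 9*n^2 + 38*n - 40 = (n - 4)*(n^3 - 4*n^2 - 7*n + 10) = (n - 4)*(n - 1)*(n^2 - 3*n - 10) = (n - 5)*(n - 4)*(n - 1)*(n + 2)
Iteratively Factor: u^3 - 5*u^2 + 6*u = (u)*(u^2 - 5*u + 6) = u*(u - 3)*(u - 2)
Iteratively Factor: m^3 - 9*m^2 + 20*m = (m - 4)*(m^2 - 5*m) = (m - 5)*(m - 4)*(m)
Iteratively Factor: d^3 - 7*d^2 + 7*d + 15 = (d - 5)*(d^2 - 2*d - 3) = (d - 5)*(d + 1)*(d - 3)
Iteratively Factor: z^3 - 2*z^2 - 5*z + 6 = (z - 1)*(z^2 - z - 6) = (z - 1)*(z + 2)*(z - 3)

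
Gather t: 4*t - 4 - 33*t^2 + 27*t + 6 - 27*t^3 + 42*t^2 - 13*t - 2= -27*t^3 + 9*t^2 + 18*t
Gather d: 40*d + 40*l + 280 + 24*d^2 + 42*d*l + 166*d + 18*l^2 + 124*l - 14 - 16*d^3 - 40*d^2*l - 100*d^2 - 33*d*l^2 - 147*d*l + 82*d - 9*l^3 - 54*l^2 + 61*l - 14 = -16*d^3 + d^2*(-40*l - 76) + d*(-33*l^2 - 105*l + 288) - 9*l^3 - 36*l^2 + 225*l + 252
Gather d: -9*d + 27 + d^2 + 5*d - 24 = d^2 - 4*d + 3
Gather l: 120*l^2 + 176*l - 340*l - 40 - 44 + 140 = 120*l^2 - 164*l + 56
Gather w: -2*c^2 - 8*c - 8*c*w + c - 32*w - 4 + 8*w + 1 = -2*c^2 - 7*c + w*(-8*c - 24) - 3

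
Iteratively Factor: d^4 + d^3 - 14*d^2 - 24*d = (d + 2)*(d^3 - d^2 - 12*d) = (d + 2)*(d + 3)*(d^2 - 4*d) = (d - 4)*(d + 2)*(d + 3)*(d)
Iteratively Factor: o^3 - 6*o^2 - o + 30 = (o + 2)*(o^2 - 8*o + 15) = (o - 3)*(o + 2)*(o - 5)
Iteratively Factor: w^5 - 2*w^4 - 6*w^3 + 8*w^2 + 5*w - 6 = (w + 1)*(w^4 - 3*w^3 - 3*w^2 + 11*w - 6) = (w - 1)*(w + 1)*(w^3 - 2*w^2 - 5*w + 6) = (w - 1)^2*(w + 1)*(w^2 - w - 6) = (w - 1)^2*(w + 1)*(w + 2)*(w - 3)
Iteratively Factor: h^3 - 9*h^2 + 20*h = (h - 5)*(h^2 - 4*h) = (h - 5)*(h - 4)*(h)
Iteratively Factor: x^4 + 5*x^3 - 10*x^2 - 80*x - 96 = (x + 4)*(x^3 + x^2 - 14*x - 24) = (x + 2)*(x + 4)*(x^2 - x - 12) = (x + 2)*(x + 3)*(x + 4)*(x - 4)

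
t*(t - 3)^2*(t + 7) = t^4 + t^3 - 33*t^2 + 63*t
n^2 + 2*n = n*(n + 2)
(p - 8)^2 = p^2 - 16*p + 64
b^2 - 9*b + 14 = (b - 7)*(b - 2)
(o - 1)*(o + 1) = o^2 - 1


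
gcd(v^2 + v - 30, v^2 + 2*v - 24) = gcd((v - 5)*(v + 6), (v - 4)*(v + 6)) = v + 6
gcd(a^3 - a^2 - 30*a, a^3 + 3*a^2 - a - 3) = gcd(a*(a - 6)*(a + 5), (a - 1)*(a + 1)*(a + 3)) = 1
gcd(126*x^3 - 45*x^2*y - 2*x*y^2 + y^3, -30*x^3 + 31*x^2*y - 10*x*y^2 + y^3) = 3*x - y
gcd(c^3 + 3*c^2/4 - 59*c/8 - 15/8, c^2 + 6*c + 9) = c + 3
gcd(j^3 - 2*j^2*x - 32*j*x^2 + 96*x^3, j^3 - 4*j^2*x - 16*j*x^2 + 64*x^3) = j^2 - 8*j*x + 16*x^2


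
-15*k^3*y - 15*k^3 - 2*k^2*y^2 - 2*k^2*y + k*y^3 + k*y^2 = (-5*k + y)*(3*k + y)*(k*y + k)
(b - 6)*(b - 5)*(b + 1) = b^3 - 10*b^2 + 19*b + 30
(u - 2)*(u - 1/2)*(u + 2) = u^3 - u^2/2 - 4*u + 2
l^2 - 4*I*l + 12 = (l - 6*I)*(l + 2*I)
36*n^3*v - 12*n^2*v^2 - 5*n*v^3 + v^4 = v*(-6*n + v)*(-2*n + v)*(3*n + v)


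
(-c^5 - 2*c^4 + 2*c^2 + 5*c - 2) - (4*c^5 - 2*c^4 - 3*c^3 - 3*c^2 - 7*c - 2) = -5*c^5 + 3*c^3 + 5*c^2 + 12*c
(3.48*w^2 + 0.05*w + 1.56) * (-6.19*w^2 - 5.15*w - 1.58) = -21.5412*w^4 - 18.2315*w^3 - 15.4123*w^2 - 8.113*w - 2.4648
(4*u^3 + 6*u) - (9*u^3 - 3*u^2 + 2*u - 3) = -5*u^3 + 3*u^2 + 4*u + 3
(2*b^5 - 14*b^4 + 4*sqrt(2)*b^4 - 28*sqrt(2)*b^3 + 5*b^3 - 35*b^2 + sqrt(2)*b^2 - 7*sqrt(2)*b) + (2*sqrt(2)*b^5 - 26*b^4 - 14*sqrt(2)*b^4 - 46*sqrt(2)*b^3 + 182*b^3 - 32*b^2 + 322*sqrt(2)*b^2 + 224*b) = 2*b^5 + 2*sqrt(2)*b^5 - 40*b^4 - 10*sqrt(2)*b^4 - 74*sqrt(2)*b^3 + 187*b^3 - 67*b^2 + 323*sqrt(2)*b^2 - 7*sqrt(2)*b + 224*b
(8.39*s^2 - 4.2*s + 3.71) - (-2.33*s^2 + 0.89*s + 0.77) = 10.72*s^2 - 5.09*s + 2.94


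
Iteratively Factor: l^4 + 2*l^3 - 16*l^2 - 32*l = (l)*(l^3 + 2*l^2 - 16*l - 32) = l*(l + 4)*(l^2 - 2*l - 8) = l*(l + 2)*(l + 4)*(l - 4)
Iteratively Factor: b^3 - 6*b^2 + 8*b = (b - 2)*(b^2 - 4*b) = (b - 4)*(b - 2)*(b)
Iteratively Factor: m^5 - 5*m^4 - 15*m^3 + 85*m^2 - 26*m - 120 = (m + 1)*(m^4 - 6*m^3 - 9*m^2 + 94*m - 120) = (m - 2)*(m + 1)*(m^3 - 4*m^2 - 17*m + 60) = (m - 2)*(m + 1)*(m + 4)*(m^2 - 8*m + 15) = (m - 5)*(m - 2)*(m + 1)*(m + 4)*(m - 3)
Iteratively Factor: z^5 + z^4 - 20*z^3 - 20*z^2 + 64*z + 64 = (z - 4)*(z^4 + 5*z^3 - 20*z - 16) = (z - 4)*(z + 1)*(z^3 + 4*z^2 - 4*z - 16) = (z - 4)*(z - 2)*(z + 1)*(z^2 + 6*z + 8) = (z - 4)*(z - 2)*(z + 1)*(z + 4)*(z + 2)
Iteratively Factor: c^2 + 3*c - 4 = (c + 4)*(c - 1)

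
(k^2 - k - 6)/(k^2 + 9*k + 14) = (k - 3)/(k + 7)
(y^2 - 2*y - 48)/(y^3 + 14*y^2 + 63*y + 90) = (y - 8)/(y^2 + 8*y + 15)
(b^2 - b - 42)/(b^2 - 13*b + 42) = (b + 6)/(b - 6)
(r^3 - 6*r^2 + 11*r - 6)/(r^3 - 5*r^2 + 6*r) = (r - 1)/r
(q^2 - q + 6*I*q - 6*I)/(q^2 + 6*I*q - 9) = (q^2 - q + 6*I*q - 6*I)/(q^2 + 6*I*q - 9)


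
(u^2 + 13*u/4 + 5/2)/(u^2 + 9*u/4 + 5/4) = (u + 2)/(u + 1)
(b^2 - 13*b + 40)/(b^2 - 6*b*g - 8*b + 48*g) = (b - 5)/(b - 6*g)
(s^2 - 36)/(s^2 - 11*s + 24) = (s^2 - 36)/(s^2 - 11*s + 24)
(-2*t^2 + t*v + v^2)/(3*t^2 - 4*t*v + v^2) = (-2*t - v)/(3*t - v)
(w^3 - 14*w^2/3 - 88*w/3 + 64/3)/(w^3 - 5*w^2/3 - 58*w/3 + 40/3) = (w - 8)/(w - 5)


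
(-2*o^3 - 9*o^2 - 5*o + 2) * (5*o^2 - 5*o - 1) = -10*o^5 - 35*o^4 + 22*o^3 + 44*o^2 - 5*o - 2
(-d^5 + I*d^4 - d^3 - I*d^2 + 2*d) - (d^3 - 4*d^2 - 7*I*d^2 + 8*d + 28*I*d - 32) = -d^5 + I*d^4 - 2*d^3 + 4*d^2 + 6*I*d^2 - 6*d - 28*I*d + 32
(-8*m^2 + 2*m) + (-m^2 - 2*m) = -9*m^2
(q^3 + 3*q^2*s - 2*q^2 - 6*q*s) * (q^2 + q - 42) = q^5 + 3*q^4*s - q^4 - 3*q^3*s - 44*q^3 - 132*q^2*s + 84*q^2 + 252*q*s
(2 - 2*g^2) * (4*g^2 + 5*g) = -8*g^4 - 10*g^3 + 8*g^2 + 10*g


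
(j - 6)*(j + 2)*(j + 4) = j^3 - 28*j - 48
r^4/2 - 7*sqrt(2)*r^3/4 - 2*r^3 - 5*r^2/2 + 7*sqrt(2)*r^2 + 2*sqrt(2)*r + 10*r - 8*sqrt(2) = (r/2 + sqrt(2)/2)*(r - 4)*(r - 4*sqrt(2))*(r - sqrt(2)/2)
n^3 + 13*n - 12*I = (n - 3*I)*(n - I)*(n + 4*I)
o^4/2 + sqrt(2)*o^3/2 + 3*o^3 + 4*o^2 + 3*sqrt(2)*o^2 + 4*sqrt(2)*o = o*(o/2 + 1)*(o + 4)*(o + sqrt(2))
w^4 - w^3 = w^3*(w - 1)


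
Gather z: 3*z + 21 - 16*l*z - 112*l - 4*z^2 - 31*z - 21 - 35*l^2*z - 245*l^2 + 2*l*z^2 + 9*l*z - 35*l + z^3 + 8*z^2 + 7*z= -245*l^2 - 147*l + z^3 + z^2*(2*l + 4) + z*(-35*l^2 - 7*l - 21)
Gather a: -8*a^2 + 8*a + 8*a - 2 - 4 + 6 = -8*a^2 + 16*a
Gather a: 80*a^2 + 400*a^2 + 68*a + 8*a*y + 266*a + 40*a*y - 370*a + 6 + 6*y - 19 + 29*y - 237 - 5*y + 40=480*a^2 + a*(48*y - 36) + 30*y - 210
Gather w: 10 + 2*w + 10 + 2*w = 4*w + 20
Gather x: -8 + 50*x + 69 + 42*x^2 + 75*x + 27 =42*x^2 + 125*x + 88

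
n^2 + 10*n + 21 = (n + 3)*(n + 7)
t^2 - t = t*(t - 1)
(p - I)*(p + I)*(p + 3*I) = p^3 + 3*I*p^2 + p + 3*I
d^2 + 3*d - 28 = (d - 4)*(d + 7)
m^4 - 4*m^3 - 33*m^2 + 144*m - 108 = (m - 6)*(m - 3)*(m - 1)*(m + 6)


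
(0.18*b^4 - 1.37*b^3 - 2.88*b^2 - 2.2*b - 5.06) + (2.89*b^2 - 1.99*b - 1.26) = 0.18*b^4 - 1.37*b^3 + 0.0100000000000002*b^2 - 4.19*b - 6.32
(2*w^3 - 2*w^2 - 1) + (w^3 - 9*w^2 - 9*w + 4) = 3*w^3 - 11*w^2 - 9*w + 3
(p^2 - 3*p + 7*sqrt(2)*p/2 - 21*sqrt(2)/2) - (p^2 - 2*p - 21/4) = -p + 7*sqrt(2)*p/2 - 21*sqrt(2)/2 + 21/4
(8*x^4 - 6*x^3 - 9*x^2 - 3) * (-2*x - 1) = -16*x^5 + 4*x^4 + 24*x^3 + 9*x^2 + 6*x + 3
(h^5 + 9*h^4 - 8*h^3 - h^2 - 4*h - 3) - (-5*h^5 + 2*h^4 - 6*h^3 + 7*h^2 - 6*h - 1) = 6*h^5 + 7*h^4 - 2*h^3 - 8*h^2 + 2*h - 2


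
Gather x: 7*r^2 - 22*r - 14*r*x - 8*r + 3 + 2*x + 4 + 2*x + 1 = 7*r^2 - 30*r + x*(4 - 14*r) + 8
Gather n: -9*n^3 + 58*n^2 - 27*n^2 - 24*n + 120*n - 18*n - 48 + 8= -9*n^3 + 31*n^2 + 78*n - 40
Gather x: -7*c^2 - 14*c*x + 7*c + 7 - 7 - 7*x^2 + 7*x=-7*c^2 + 7*c - 7*x^2 + x*(7 - 14*c)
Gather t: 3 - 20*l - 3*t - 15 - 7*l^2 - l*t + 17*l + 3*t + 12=-7*l^2 - l*t - 3*l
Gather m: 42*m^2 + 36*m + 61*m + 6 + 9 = 42*m^2 + 97*m + 15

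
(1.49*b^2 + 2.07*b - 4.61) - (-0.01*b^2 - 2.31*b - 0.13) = 1.5*b^2 + 4.38*b - 4.48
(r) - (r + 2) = -2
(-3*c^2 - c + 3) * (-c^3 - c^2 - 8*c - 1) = 3*c^5 + 4*c^4 + 22*c^3 + 8*c^2 - 23*c - 3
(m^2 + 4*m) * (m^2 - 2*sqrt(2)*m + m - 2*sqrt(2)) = m^4 - 2*sqrt(2)*m^3 + 5*m^3 - 10*sqrt(2)*m^2 + 4*m^2 - 8*sqrt(2)*m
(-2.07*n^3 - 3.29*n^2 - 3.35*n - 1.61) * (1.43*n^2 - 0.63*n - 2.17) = -2.9601*n^5 - 3.4006*n^4 + 1.7741*n^3 + 6.9475*n^2 + 8.2838*n + 3.4937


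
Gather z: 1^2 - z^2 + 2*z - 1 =-z^2 + 2*z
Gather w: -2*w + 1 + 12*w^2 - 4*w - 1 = 12*w^2 - 6*w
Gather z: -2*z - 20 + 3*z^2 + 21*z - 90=3*z^2 + 19*z - 110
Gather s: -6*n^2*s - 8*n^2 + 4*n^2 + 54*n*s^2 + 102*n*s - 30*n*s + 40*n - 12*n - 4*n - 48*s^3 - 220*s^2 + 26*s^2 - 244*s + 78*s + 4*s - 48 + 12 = -4*n^2 + 24*n - 48*s^3 + s^2*(54*n - 194) + s*(-6*n^2 + 72*n - 162) - 36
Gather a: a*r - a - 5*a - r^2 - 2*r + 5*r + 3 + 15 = a*(r - 6) - r^2 + 3*r + 18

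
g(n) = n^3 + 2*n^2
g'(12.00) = 480.00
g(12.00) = 2016.00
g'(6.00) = 132.00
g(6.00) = 288.00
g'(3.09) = 41.00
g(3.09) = 48.60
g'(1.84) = 17.52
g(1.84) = 13.00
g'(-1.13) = -0.69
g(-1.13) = 1.11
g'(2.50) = 28.75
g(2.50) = 28.12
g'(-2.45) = 8.21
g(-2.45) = -2.70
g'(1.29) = 10.15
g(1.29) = 5.47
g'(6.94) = 172.25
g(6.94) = 430.58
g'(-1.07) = -0.85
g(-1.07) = 1.06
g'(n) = 3*n^2 + 4*n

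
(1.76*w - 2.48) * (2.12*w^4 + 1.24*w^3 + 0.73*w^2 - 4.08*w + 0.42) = 3.7312*w^5 - 3.0752*w^4 - 1.7904*w^3 - 8.9912*w^2 + 10.8576*w - 1.0416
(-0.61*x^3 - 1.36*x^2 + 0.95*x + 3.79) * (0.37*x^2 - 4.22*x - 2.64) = -0.2257*x^5 + 2.071*x^4 + 7.7011*x^3 + 0.983700000000001*x^2 - 18.5018*x - 10.0056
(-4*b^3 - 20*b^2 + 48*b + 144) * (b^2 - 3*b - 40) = -4*b^5 - 8*b^4 + 268*b^3 + 800*b^2 - 2352*b - 5760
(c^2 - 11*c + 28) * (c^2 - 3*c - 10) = c^4 - 14*c^3 + 51*c^2 + 26*c - 280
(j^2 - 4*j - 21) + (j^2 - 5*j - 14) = 2*j^2 - 9*j - 35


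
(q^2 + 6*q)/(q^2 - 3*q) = (q + 6)/(q - 3)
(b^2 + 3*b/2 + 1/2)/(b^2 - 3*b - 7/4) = 2*(b + 1)/(2*b - 7)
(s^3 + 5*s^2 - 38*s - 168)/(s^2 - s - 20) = (s^2 + s - 42)/(s - 5)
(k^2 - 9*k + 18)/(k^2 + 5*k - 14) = (k^2 - 9*k + 18)/(k^2 + 5*k - 14)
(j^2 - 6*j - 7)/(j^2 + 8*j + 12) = (j^2 - 6*j - 7)/(j^2 + 8*j + 12)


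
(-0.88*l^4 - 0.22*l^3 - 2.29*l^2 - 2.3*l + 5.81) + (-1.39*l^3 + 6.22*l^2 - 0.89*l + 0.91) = -0.88*l^4 - 1.61*l^3 + 3.93*l^2 - 3.19*l + 6.72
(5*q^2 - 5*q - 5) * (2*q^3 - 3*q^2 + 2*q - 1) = 10*q^5 - 25*q^4 + 15*q^3 - 5*q + 5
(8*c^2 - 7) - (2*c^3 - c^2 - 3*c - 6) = -2*c^3 + 9*c^2 + 3*c - 1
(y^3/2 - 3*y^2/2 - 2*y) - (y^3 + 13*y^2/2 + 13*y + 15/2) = -y^3/2 - 8*y^2 - 15*y - 15/2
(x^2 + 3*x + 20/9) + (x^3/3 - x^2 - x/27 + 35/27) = x^3/3 + 80*x/27 + 95/27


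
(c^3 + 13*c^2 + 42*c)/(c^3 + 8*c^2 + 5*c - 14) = c*(c + 6)/(c^2 + c - 2)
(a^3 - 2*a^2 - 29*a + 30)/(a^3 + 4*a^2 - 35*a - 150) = (a - 1)/(a + 5)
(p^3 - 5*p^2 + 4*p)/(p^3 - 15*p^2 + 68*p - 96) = p*(p - 1)/(p^2 - 11*p + 24)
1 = 1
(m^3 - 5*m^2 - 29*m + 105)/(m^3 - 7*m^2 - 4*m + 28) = (m^2 + 2*m - 15)/(m^2 - 4)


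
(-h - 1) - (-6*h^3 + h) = 6*h^3 - 2*h - 1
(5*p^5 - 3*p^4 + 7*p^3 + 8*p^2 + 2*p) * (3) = 15*p^5 - 9*p^4 + 21*p^3 + 24*p^2 + 6*p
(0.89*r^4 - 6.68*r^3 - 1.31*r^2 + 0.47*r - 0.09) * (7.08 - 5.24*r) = -4.6636*r^5 + 41.3044*r^4 - 40.43*r^3 - 11.7376*r^2 + 3.7992*r - 0.6372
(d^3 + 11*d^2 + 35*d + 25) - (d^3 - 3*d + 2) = 11*d^2 + 38*d + 23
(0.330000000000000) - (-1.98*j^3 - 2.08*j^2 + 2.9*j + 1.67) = 1.98*j^3 + 2.08*j^2 - 2.9*j - 1.34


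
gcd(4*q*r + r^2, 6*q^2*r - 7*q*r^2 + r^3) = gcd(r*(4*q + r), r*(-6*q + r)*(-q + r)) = r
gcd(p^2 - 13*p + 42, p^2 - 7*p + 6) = p - 6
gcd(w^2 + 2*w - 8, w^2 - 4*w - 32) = w + 4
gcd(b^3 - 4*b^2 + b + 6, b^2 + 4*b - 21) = b - 3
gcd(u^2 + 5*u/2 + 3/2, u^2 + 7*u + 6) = u + 1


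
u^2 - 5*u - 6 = (u - 6)*(u + 1)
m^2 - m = m*(m - 1)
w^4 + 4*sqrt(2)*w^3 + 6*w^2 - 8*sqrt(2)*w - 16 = (w - sqrt(2))*(w + sqrt(2))*(w + 2*sqrt(2))^2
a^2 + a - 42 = (a - 6)*(a + 7)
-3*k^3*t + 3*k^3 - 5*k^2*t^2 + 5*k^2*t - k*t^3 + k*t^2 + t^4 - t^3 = (-3*k + t)*(k + t)^2*(t - 1)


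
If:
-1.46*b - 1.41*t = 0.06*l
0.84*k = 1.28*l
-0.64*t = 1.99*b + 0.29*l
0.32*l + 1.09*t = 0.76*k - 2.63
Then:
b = -0.79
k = 6.06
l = 3.98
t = 0.65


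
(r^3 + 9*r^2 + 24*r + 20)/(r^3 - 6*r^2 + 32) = (r^2 + 7*r + 10)/(r^2 - 8*r + 16)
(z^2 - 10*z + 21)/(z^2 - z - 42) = (z - 3)/(z + 6)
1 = 1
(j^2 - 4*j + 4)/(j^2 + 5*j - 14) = (j - 2)/(j + 7)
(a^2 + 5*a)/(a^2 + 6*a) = (a + 5)/(a + 6)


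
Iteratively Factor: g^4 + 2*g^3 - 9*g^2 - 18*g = (g - 3)*(g^3 + 5*g^2 + 6*g) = (g - 3)*(g + 2)*(g^2 + 3*g) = g*(g - 3)*(g + 2)*(g + 3)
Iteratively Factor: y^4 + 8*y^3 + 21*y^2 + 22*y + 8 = (y + 2)*(y^3 + 6*y^2 + 9*y + 4) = (y + 2)*(y + 4)*(y^2 + 2*y + 1) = (y + 1)*(y + 2)*(y + 4)*(y + 1)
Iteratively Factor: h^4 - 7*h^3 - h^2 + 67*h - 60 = (h - 1)*(h^3 - 6*h^2 - 7*h + 60) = (h - 1)*(h + 3)*(h^2 - 9*h + 20) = (h - 4)*(h - 1)*(h + 3)*(h - 5)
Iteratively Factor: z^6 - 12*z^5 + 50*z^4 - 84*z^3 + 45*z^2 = (z)*(z^5 - 12*z^4 + 50*z^3 - 84*z^2 + 45*z) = z*(z - 3)*(z^4 - 9*z^3 + 23*z^2 - 15*z) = z*(z - 5)*(z - 3)*(z^3 - 4*z^2 + 3*z) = z^2*(z - 5)*(z - 3)*(z^2 - 4*z + 3) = z^2*(z - 5)*(z - 3)*(z - 1)*(z - 3)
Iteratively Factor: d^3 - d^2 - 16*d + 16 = (d - 4)*(d^2 + 3*d - 4) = (d - 4)*(d + 4)*(d - 1)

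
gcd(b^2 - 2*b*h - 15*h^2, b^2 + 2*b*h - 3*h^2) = b + 3*h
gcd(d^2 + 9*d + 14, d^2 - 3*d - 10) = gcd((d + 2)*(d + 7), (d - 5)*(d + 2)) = d + 2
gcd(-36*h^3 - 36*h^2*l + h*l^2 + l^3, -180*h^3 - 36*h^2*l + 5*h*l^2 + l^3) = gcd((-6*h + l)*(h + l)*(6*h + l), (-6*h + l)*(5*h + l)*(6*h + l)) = 36*h^2 - l^2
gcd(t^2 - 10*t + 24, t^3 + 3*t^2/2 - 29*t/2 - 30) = t - 4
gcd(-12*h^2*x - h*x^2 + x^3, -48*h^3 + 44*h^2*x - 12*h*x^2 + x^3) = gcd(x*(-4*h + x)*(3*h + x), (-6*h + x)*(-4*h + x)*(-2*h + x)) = -4*h + x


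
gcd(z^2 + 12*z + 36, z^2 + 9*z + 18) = z + 6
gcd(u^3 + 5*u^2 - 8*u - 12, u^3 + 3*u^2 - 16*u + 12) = u^2 + 4*u - 12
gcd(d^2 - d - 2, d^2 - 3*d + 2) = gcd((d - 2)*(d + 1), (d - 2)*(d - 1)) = d - 2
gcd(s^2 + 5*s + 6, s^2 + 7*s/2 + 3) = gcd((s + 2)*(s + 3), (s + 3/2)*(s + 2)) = s + 2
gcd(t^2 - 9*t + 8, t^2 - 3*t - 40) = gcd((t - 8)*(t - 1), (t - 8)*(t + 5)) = t - 8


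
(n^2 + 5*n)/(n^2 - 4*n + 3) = n*(n + 5)/(n^2 - 4*n + 3)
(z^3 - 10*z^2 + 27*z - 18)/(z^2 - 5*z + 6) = (z^2 - 7*z + 6)/(z - 2)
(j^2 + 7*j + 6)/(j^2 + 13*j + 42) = (j + 1)/(j + 7)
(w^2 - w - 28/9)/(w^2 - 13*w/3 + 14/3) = (w + 4/3)/(w - 2)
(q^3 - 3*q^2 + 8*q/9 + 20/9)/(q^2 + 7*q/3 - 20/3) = (3*q^2 - 4*q - 4)/(3*(q + 4))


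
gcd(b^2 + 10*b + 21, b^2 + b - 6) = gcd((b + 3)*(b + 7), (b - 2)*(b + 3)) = b + 3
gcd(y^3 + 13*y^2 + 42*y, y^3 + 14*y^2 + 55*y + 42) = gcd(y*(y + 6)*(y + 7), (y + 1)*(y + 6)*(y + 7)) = y^2 + 13*y + 42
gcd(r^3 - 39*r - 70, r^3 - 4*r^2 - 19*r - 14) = r^2 - 5*r - 14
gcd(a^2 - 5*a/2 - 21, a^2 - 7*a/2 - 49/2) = a + 7/2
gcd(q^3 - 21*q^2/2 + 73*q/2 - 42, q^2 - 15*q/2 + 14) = q^2 - 15*q/2 + 14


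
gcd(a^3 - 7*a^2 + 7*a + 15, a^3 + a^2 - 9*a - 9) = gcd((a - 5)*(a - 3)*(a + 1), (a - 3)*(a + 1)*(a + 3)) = a^2 - 2*a - 3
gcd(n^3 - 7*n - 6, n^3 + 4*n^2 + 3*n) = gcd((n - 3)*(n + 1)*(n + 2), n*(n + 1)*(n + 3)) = n + 1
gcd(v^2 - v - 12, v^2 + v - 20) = v - 4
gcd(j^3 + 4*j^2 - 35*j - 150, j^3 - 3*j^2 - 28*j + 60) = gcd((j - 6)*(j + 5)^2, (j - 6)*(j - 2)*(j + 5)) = j^2 - j - 30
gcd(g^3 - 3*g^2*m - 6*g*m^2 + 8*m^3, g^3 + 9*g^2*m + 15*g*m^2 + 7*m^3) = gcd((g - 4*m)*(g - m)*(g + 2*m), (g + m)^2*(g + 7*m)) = 1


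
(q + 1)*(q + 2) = q^2 + 3*q + 2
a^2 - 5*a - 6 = (a - 6)*(a + 1)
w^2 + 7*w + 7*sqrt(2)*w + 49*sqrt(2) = (w + 7)*(w + 7*sqrt(2))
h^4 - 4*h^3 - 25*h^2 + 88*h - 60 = (h - 6)*(h - 2)*(h - 1)*(h + 5)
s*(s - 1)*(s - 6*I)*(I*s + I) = I*s^4 + 6*s^3 - I*s^2 - 6*s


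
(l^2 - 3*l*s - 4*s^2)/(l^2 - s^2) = (-l + 4*s)/(-l + s)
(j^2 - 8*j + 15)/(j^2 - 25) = (j - 3)/(j + 5)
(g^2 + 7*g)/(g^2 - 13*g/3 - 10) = 3*g*(g + 7)/(3*g^2 - 13*g - 30)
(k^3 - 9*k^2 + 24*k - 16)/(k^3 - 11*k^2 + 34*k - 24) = (k - 4)/(k - 6)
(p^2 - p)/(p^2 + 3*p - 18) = p*(p - 1)/(p^2 + 3*p - 18)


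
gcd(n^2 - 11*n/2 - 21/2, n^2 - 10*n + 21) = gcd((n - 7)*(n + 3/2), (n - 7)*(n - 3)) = n - 7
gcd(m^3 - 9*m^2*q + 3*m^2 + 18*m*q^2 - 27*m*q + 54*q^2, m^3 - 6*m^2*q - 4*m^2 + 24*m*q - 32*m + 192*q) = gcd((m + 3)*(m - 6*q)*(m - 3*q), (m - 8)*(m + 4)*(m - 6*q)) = -m + 6*q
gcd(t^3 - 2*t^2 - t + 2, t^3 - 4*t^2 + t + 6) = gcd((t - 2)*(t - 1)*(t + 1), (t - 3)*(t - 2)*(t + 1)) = t^2 - t - 2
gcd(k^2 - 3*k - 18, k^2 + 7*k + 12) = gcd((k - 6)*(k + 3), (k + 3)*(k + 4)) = k + 3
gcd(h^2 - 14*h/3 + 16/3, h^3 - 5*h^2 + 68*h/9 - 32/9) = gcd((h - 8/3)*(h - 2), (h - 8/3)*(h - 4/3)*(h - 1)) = h - 8/3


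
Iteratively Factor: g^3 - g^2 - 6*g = (g - 3)*(g^2 + 2*g) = (g - 3)*(g + 2)*(g)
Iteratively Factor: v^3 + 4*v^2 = (v)*(v^2 + 4*v) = v*(v + 4)*(v)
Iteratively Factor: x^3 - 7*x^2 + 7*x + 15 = (x - 3)*(x^2 - 4*x - 5) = (x - 5)*(x - 3)*(x + 1)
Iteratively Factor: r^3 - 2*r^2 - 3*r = (r)*(r^2 - 2*r - 3) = r*(r - 3)*(r + 1)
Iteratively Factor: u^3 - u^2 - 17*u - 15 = (u - 5)*(u^2 + 4*u + 3) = (u - 5)*(u + 1)*(u + 3)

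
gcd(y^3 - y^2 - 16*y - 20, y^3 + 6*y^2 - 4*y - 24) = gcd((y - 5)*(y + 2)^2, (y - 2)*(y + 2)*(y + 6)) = y + 2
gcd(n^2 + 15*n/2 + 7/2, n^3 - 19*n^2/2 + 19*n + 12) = n + 1/2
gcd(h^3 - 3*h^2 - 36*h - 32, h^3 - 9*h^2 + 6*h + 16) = h^2 - 7*h - 8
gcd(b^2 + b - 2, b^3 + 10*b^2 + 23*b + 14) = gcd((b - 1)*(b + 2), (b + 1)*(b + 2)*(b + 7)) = b + 2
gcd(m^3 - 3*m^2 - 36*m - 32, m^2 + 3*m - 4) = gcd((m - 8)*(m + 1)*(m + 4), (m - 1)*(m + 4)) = m + 4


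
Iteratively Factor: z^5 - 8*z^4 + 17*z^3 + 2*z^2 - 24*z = (z - 3)*(z^4 - 5*z^3 + 2*z^2 + 8*z) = (z - 3)*(z - 2)*(z^3 - 3*z^2 - 4*z) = z*(z - 3)*(z - 2)*(z^2 - 3*z - 4) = z*(z - 3)*(z - 2)*(z + 1)*(z - 4)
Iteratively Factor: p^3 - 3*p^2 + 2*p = (p)*(p^2 - 3*p + 2) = p*(p - 2)*(p - 1)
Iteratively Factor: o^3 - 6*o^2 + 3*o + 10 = (o - 2)*(o^2 - 4*o - 5) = (o - 2)*(o + 1)*(o - 5)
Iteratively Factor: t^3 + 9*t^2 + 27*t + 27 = (t + 3)*(t^2 + 6*t + 9) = (t + 3)^2*(t + 3)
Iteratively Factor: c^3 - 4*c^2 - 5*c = (c - 5)*(c^2 + c) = c*(c - 5)*(c + 1)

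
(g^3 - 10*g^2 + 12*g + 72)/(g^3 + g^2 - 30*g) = (g^3 - 10*g^2 + 12*g + 72)/(g*(g^2 + g - 30))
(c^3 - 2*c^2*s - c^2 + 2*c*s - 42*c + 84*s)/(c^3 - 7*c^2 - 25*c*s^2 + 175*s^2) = (-c^2 + 2*c*s - 6*c + 12*s)/(-c^2 + 25*s^2)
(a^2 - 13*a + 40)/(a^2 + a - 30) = (a - 8)/(a + 6)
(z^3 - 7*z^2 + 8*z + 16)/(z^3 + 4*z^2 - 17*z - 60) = (z^2 - 3*z - 4)/(z^2 + 8*z + 15)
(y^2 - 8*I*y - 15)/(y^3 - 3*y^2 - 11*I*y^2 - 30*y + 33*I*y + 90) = (y - 3*I)/(y^2 + y*(-3 - 6*I) + 18*I)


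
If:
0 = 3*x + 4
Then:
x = -4/3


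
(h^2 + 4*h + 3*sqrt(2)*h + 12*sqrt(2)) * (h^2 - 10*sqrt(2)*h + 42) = h^4 - 7*sqrt(2)*h^3 + 4*h^3 - 28*sqrt(2)*h^2 - 18*h^2 - 72*h + 126*sqrt(2)*h + 504*sqrt(2)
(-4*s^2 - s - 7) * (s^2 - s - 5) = -4*s^4 + 3*s^3 + 14*s^2 + 12*s + 35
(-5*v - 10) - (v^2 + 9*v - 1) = -v^2 - 14*v - 9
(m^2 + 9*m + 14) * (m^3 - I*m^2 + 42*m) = m^5 + 9*m^4 - I*m^4 + 56*m^3 - 9*I*m^3 + 378*m^2 - 14*I*m^2 + 588*m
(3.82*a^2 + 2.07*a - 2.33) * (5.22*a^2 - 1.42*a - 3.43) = 19.9404*a^4 + 5.381*a^3 - 28.2046*a^2 - 3.7915*a + 7.9919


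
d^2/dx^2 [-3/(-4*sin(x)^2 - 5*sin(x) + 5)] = 3*(-64*sin(x)^4 - 60*sin(x)^3 - 9*sin(x)^2 + 95*sin(x) + 90)/(4*sin(x)^2 + 5*sin(x) - 5)^3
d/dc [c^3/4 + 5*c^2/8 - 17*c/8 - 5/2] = 3*c^2/4 + 5*c/4 - 17/8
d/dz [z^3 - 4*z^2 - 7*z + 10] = 3*z^2 - 8*z - 7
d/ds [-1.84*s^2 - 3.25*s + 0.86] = -3.68*s - 3.25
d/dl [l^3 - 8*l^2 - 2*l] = 3*l^2 - 16*l - 2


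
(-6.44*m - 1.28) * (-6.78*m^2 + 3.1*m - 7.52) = 43.6632*m^3 - 11.2856*m^2 + 44.4608*m + 9.6256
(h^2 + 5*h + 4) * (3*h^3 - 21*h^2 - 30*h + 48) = 3*h^5 - 6*h^4 - 123*h^3 - 186*h^2 + 120*h + 192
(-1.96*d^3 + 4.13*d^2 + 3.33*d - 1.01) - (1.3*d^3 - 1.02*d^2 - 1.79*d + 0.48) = -3.26*d^3 + 5.15*d^2 + 5.12*d - 1.49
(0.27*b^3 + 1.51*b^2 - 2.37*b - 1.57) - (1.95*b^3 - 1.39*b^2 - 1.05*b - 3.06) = -1.68*b^3 + 2.9*b^2 - 1.32*b + 1.49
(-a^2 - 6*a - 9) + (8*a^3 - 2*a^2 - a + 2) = 8*a^3 - 3*a^2 - 7*a - 7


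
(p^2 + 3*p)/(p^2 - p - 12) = p/(p - 4)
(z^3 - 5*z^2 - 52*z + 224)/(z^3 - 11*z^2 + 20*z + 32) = (z + 7)/(z + 1)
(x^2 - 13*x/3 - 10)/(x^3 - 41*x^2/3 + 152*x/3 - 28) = (3*x + 5)/(3*x^2 - 23*x + 14)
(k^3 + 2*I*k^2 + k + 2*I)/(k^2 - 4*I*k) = (k^3 + 2*I*k^2 + k + 2*I)/(k*(k - 4*I))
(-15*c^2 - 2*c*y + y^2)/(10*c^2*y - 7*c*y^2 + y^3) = (3*c + y)/(y*(-2*c + y))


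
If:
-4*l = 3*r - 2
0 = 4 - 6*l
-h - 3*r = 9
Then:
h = -25/3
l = 2/3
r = -2/9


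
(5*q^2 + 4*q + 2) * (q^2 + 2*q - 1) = 5*q^4 + 14*q^3 + 5*q^2 - 2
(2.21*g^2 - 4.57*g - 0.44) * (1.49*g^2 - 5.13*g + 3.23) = 3.2929*g^4 - 18.1466*g^3 + 29.9268*g^2 - 12.5039*g - 1.4212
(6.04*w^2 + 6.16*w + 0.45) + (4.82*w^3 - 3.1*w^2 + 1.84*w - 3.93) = 4.82*w^3 + 2.94*w^2 + 8.0*w - 3.48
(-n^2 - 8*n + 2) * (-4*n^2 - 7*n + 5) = 4*n^4 + 39*n^3 + 43*n^2 - 54*n + 10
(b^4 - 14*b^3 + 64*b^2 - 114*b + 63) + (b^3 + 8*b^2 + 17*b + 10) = b^4 - 13*b^3 + 72*b^2 - 97*b + 73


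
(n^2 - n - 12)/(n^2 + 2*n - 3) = (n - 4)/(n - 1)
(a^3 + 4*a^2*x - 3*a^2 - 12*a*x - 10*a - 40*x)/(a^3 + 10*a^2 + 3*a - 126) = (a^3 + 4*a^2*x - 3*a^2 - 12*a*x - 10*a - 40*x)/(a^3 + 10*a^2 + 3*a - 126)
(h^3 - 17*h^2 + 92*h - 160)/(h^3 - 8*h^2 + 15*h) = (h^2 - 12*h + 32)/(h*(h - 3))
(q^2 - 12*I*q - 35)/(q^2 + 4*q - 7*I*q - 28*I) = (q - 5*I)/(q + 4)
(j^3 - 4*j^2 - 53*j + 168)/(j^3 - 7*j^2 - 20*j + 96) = (j + 7)/(j + 4)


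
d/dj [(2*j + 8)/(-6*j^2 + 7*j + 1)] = 6*(2*j^2 + 16*j - 9)/(36*j^4 - 84*j^3 + 37*j^2 + 14*j + 1)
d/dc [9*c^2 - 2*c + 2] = 18*c - 2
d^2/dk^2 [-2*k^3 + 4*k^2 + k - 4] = 8 - 12*k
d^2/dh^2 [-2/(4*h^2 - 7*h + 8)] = 4*(16*h^2 - 28*h - (8*h - 7)^2 + 32)/(4*h^2 - 7*h + 8)^3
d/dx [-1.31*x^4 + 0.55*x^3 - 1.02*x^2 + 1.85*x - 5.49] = -5.24*x^3 + 1.65*x^2 - 2.04*x + 1.85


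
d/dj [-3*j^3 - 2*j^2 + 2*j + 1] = -9*j^2 - 4*j + 2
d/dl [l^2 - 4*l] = 2*l - 4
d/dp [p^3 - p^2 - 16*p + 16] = 3*p^2 - 2*p - 16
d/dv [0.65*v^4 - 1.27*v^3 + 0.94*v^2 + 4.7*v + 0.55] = 2.6*v^3 - 3.81*v^2 + 1.88*v + 4.7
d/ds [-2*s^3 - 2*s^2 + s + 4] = -6*s^2 - 4*s + 1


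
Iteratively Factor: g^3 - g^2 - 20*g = (g + 4)*(g^2 - 5*g) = (g - 5)*(g + 4)*(g)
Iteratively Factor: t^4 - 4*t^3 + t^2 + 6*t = (t - 3)*(t^3 - t^2 - 2*t) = t*(t - 3)*(t^2 - t - 2) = t*(t - 3)*(t + 1)*(t - 2)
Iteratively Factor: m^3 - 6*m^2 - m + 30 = (m + 2)*(m^2 - 8*m + 15) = (m - 3)*(m + 2)*(m - 5)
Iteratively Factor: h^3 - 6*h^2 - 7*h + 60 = (h + 3)*(h^2 - 9*h + 20) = (h - 5)*(h + 3)*(h - 4)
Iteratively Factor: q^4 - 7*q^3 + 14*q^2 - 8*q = (q)*(q^3 - 7*q^2 + 14*q - 8) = q*(q - 1)*(q^2 - 6*q + 8) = q*(q - 4)*(q - 1)*(q - 2)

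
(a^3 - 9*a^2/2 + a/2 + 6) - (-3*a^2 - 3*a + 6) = a^3 - 3*a^2/2 + 7*a/2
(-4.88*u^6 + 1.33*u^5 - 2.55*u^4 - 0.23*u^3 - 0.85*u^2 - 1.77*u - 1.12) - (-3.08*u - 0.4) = -4.88*u^6 + 1.33*u^5 - 2.55*u^4 - 0.23*u^3 - 0.85*u^2 + 1.31*u - 0.72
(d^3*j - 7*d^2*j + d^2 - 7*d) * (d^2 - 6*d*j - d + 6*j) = d^5*j - 6*d^4*j^2 - 8*d^4*j + d^4 + 48*d^3*j^2 + d^3*j - 8*d^3 - 42*d^2*j^2 + 48*d^2*j + 7*d^2 - 42*d*j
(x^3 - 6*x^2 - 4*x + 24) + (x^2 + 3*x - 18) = x^3 - 5*x^2 - x + 6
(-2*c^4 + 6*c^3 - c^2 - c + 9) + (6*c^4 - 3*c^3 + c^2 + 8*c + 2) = 4*c^4 + 3*c^3 + 7*c + 11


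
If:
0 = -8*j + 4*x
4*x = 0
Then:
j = 0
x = 0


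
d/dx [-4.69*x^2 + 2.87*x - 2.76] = 2.87 - 9.38*x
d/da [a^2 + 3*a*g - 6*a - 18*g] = 2*a + 3*g - 6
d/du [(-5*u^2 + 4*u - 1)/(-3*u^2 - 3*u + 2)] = (27*u^2 - 26*u + 5)/(9*u^4 + 18*u^3 - 3*u^2 - 12*u + 4)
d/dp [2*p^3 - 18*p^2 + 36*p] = 6*p^2 - 36*p + 36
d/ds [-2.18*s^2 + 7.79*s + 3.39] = 7.79 - 4.36*s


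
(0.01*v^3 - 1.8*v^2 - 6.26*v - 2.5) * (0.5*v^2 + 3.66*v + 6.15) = 0.005*v^5 - 0.8634*v^4 - 9.6565*v^3 - 35.2316*v^2 - 47.649*v - 15.375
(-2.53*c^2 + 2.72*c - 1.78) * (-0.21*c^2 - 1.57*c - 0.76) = 0.5313*c^4 + 3.4009*c^3 - 1.9738*c^2 + 0.7274*c + 1.3528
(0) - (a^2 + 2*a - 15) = -a^2 - 2*a + 15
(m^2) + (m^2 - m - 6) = 2*m^2 - m - 6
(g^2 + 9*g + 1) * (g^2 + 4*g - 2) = g^4 + 13*g^3 + 35*g^2 - 14*g - 2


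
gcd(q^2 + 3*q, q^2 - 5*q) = q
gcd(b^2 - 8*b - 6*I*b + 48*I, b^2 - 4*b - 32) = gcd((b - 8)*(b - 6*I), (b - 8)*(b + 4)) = b - 8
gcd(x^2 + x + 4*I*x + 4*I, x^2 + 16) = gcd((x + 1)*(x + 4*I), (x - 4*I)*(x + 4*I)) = x + 4*I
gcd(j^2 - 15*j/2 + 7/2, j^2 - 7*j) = j - 7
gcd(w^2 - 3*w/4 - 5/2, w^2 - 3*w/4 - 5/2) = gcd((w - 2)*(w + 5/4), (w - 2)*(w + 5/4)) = w^2 - 3*w/4 - 5/2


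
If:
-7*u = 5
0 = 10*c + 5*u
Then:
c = 5/14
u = -5/7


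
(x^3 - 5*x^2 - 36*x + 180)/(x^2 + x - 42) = (x^2 + x - 30)/(x + 7)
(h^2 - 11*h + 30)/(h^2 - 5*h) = (h - 6)/h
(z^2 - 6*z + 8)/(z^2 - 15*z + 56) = (z^2 - 6*z + 8)/(z^2 - 15*z + 56)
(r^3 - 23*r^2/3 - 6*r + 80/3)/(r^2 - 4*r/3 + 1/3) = (3*r^3 - 23*r^2 - 18*r + 80)/(3*r^2 - 4*r + 1)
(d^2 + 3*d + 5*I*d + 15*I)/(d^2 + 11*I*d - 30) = (d + 3)/(d + 6*I)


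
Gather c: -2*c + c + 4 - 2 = 2 - c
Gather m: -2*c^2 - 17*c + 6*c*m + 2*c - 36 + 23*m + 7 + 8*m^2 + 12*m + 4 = -2*c^2 - 15*c + 8*m^2 + m*(6*c + 35) - 25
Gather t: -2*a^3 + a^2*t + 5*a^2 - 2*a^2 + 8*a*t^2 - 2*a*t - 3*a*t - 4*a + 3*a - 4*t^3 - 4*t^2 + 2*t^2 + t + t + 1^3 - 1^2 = -2*a^3 + 3*a^2 - a - 4*t^3 + t^2*(8*a - 2) + t*(a^2 - 5*a + 2)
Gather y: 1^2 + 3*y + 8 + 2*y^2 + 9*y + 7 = 2*y^2 + 12*y + 16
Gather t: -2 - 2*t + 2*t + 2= 0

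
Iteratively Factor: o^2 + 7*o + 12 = (o + 4)*(o + 3)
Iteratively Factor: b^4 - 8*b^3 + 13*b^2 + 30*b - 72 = (b - 4)*(b^3 - 4*b^2 - 3*b + 18) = (b - 4)*(b + 2)*(b^2 - 6*b + 9) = (b - 4)*(b - 3)*(b + 2)*(b - 3)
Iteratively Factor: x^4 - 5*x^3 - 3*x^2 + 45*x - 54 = (x - 2)*(x^3 - 3*x^2 - 9*x + 27) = (x - 2)*(x + 3)*(x^2 - 6*x + 9) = (x - 3)*(x - 2)*(x + 3)*(x - 3)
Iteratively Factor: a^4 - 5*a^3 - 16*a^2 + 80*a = (a - 4)*(a^3 - a^2 - 20*a) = (a - 4)*(a + 4)*(a^2 - 5*a) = a*(a - 4)*(a + 4)*(a - 5)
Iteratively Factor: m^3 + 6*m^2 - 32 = (m - 2)*(m^2 + 8*m + 16) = (m - 2)*(m + 4)*(m + 4)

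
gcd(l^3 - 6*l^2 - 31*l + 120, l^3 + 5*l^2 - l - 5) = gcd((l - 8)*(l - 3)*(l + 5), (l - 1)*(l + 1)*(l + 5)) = l + 5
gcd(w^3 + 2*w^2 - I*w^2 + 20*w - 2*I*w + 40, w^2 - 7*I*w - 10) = w - 5*I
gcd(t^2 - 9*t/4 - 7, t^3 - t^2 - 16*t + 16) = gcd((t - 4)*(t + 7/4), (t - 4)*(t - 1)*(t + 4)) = t - 4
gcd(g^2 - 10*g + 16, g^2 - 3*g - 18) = 1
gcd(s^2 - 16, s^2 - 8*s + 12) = 1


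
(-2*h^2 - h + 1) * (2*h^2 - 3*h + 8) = -4*h^4 + 4*h^3 - 11*h^2 - 11*h + 8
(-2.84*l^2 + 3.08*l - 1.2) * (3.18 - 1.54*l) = 4.3736*l^3 - 13.7744*l^2 + 11.6424*l - 3.816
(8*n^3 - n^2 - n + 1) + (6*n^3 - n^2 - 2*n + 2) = 14*n^3 - 2*n^2 - 3*n + 3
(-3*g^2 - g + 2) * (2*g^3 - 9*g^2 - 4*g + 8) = -6*g^5 + 25*g^4 + 25*g^3 - 38*g^2 - 16*g + 16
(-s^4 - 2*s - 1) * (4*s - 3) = -4*s^5 + 3*s^4 - 8*s^2 + 2*s + 3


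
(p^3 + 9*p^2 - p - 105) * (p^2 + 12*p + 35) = p^5 + 21*p^4 + 142*p^3 + 198*p^2 - 1295*p - 3675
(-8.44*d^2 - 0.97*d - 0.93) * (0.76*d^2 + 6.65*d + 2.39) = -6.4144*d^4 - 56.8632*d^3 - 27.3289*d^2 - 8.5028*d - 2.2227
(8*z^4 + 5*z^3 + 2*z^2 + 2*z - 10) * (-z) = -8*z^5 - 5*z^4 - 2*z^3 - 2*z^2 + 10*z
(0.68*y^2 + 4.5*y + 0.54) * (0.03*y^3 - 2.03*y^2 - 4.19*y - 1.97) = 0.0204*y^5 - 1.2454*y^4 - 11.968*y^3 - 21.2908*y^2 - 11.1276*y - 1.0638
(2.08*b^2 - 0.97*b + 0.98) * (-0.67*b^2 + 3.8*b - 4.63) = -1.3936*b^4 + 8.5539*b^3 - 13.973*b^2 + 8.2151*b - 4.5374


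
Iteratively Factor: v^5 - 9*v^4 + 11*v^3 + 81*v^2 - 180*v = (v - 3)*(v^4 - 6*v^3 - 7*v^2 + 60*v) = (v - 5)*(v - 3)*(v^3 - v^2 - 12*v) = (v - 5)*(v - 4)*(v - 3)*(v^2 + 3*v) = v*(v - 5)*(v - 4)*(v - 3)*(v + 3)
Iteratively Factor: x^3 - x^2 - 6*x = (x + 2)*(x^2 - 3*x) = x*(x + 2)*(x - 3)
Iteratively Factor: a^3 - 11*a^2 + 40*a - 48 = (a - 3)*(a^2 - 8*a + 16) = (a - 4)*(a - 3)*(a - 4)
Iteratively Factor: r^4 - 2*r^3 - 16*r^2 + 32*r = (r - 2)*(r^3 - 16*r) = r*(r - 2)*(r^2 - 16) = r*(r - 2)*(r + 4)*(r - 4)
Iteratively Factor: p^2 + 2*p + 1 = (p + 1)*(p + 1)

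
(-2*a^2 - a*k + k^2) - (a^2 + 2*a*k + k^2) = -3*a^2 - 3*a*k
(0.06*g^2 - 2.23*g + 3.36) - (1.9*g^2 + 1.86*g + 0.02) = -1.84*g^2 - 4.09*g + 3.34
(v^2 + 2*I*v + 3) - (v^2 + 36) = 2*I*v - 33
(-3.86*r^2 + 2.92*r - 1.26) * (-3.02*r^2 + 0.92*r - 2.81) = 11.6572*r^4 - 12.3696*r^3 + 17.3382*r^2 - 9.3644*r + 3.5406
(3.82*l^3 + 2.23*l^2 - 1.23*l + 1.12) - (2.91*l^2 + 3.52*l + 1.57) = 3.82*l^3 - 0.68*l^2 - 4.75*l - 0.45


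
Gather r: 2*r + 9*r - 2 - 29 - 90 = 11*r - 121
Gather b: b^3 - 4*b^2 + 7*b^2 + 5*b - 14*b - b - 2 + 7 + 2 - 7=b^3 + 3*b^2 - 10*b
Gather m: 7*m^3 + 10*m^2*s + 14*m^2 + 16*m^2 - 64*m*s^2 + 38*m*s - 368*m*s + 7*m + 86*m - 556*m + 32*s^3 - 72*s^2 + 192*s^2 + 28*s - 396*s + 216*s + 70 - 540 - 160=7*m^3 + m^2*(10*s + 30) + m*(-64*s^2 - 330*s - 463) + 32*s^3 + 120*s^2 - 152*s - 630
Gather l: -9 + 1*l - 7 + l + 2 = 2*l - 14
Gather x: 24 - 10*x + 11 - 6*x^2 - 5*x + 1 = -6*x^2 - 15*x + 36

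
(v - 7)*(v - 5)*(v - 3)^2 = v^4 - 18*v^3 + 116*v^2 - 318*v + 315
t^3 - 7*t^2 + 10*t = t*(t - 5)*(t - 2)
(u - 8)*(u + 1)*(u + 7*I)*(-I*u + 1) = -I*u^4 + 8*u^3 + 7*I*u^3 - 56*u^2 + 15*I*u^2 - 64*u - 49*I*u - 56*I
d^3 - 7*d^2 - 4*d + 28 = (d - 7)*(d - 2)*(d + 2)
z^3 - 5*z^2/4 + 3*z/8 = z*(z - 3/4)*(z - 1/2)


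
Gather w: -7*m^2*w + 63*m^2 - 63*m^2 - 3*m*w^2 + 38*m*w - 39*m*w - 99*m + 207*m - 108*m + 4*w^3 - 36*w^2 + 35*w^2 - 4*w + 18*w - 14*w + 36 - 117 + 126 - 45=4*w^3 + w^2*(-3*m - 1) + w*(-7*m^2 - m)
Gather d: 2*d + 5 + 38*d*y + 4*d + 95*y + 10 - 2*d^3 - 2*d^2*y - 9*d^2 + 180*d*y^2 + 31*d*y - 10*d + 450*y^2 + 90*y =-2*d^3 + d^2*(-2*y - 9) + d*(180*y^2 + 69*y - 4) + 450*y^2 + 185*y + 15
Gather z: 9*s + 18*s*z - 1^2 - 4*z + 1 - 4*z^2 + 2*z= 9*s - 4*z^2 + z*(18*s - 2)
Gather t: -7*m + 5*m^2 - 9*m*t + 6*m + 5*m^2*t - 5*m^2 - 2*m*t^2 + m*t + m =-2*m*t^2 + t*(5*m^2 - 8*m)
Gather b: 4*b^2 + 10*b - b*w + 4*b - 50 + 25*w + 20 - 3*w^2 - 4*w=4*b^2 + b*(14 - w) - 3*w^2 + 21*w - 30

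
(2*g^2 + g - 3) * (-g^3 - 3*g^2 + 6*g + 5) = -2*g^5 - 7*g^4 + 12*g^3 + 25*g^2 - 13*g - 15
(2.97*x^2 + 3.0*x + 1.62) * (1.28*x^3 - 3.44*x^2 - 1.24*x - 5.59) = 3.8016*x^5 - 6.3768*x^4 - 11.9292*x^3 - 25.8951*x^2 - 18.7788*x - 9.0558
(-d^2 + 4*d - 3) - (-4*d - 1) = -d^2 + 8*d - 2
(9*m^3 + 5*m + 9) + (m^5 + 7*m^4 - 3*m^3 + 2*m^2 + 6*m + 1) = m^5 + 7*m^4 + 6*m^3 + 2*m^2 + 11*m + 10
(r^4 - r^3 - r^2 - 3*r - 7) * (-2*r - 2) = -2*r^5 + 4*r^3 + 8*r^2 + 20*r + 14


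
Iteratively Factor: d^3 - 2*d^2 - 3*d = (d)*(d^2 - 2*d - 3) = d*(d - 3)*(d + 1)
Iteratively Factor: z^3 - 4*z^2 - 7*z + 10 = (z + 2)*(z^2 - 6*z + 5) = (z - 5)*(z + 2)*(z - 1)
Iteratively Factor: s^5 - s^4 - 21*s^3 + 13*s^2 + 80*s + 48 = (s - 3)*(s^4 + 2*s^3 - 15*s^2 - 32*s - 16) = (s - 3)*(s + 1)*(s^3 + s^2 - 16*s - 16) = (s - 4)*(s - 3)*(s + 1)*(s^2 + 5*s + 4) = (s - 4)*(s - 3)*(s + 1)^2*(s + 4)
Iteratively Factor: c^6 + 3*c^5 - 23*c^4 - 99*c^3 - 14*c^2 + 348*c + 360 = (c + 2)*(c^5 + c^4 - 25*c^3 - 49*c^2 + 84*c + 180) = (c + 2)*(c + 3)*(c^4 - 2*c^3 - 19*c^2 + 8*c + 60) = (c + 2)*(c + 3)^2*(c^3 - 5*c^2 - 4*c + 20) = (c - 5)*(c + 2)*(c + 3)^2*(c^2 - 4) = (c - 5)*(c - 2)*(c + 2)*(c + 3)^2*(c + 2)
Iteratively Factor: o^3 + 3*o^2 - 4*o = (o)*(o^2 + 3*o - 4) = o*(o - 1)*(o + 4)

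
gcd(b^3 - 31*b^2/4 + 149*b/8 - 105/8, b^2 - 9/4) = 1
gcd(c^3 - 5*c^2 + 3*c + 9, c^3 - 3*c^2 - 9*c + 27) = c^2 - 6*c + 9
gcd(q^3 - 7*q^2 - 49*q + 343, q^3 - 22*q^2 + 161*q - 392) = q^2 - 14*q + 49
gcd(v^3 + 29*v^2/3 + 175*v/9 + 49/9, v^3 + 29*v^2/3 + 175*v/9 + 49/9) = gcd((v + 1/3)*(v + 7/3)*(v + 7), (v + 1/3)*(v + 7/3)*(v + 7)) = v^3 + 29*v^2/3 + 175*v/9 + 49/9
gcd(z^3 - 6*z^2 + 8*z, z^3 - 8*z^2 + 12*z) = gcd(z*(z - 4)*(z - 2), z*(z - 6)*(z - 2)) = z^2 - 2*z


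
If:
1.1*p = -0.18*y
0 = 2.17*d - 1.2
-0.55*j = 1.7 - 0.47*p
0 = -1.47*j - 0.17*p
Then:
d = 0.55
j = -0.37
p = 3.19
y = -19.47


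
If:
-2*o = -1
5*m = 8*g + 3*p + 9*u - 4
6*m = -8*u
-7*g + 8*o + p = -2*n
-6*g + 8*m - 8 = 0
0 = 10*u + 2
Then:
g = -44/45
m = 4/15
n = -2137/270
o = 1/2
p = 673/135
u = -1/5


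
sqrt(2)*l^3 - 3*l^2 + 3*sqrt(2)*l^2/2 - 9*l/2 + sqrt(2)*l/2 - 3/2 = (l + 1)*(l - 3*sqrt(2)/2)*(sqrt(2)*l + sqrt(2)/2)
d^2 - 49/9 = (d - 7/3)*(d + 7/3)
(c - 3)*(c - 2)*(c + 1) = c^3 - 4*c^2 + c + 6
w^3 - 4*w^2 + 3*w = w*(w - 3)*(w - 1)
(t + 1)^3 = t^3 + 3*t^2 + 3*t + 1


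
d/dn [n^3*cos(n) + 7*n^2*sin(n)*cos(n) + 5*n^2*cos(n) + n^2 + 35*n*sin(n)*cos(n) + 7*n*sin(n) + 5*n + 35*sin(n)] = -n^3*sin(n) - 5*n^2*sin(n) + 3*n^2*cos(n) + 7*n^2*cos(2*n) + 7*n*sin(2*n) + 17*n*cos(n) + 35*n*cos(2*n) + 2*n + 7*sin(n) + 35*sin(2*n)/2 + 35*cos(n) + 5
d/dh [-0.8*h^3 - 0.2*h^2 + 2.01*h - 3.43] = -2.4*h^2 - 0.4*h + 2.01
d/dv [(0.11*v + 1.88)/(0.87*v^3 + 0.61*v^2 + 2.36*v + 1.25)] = (0.0957*v^3 + 0.0671*v^2 + 0.2596*v - (0.11*v + 1.88)*(2.61*v^2 + 1.22*v + 2.36) + 0.1375)/(0.87*v^3 + 0.61*v^2 + 2.36*v + 1.25)^2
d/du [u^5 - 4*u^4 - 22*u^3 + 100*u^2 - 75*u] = 5*u^4 - 16*u^3 - 66*u^2 + 200*u - 75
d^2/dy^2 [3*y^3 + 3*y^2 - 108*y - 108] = 18*y + 6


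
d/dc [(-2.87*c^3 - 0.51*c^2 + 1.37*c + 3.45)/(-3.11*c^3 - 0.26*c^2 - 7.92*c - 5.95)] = (-3.5527136788005e-15*c^5 - 0.8399*c^4 + 53.9822*c^3 + 87.8134*c^2 + 7.863*c + 19.1725)/(9.6721*c^6 + 1.6172*c^5 + 49.33*c^4 + 41.1274*c^3 + 65.8204*c^2 + 94.248*c + 35.4025)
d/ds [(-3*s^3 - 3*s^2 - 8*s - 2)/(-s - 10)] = 3*(2*s^3 + 31*s^2 + 20*s + 26)/(s^2 + 20*s + 100)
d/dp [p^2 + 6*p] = 2*p + 6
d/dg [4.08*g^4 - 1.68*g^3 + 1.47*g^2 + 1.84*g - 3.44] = 16.32*g^3 - 5.04*g^2 + 2.94*g + 1.84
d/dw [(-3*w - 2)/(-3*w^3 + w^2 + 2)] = (9*w^3 - 3*w^2 - w*(3*w + 2)*(9*w - 2) - 6)/(-3*w^3 + w^2 + 2)^2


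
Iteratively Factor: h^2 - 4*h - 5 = (h + 1)*(h - 5)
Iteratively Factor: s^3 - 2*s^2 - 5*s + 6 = (s - 1)*(s^2 - s - 6) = (s - 1)*(s + 2)*(s - 3)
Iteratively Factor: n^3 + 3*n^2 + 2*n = (n + 1)*(n^2 + 2*n) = (n + 1)*(n + 2)*(n)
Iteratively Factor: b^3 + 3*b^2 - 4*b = (b - 1)*(b^2 + 4*b) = (b - 1)*(b + 4)*(b)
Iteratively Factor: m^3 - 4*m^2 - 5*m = (m + 1)*(m^2 - 5*m) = (m - 5)*(m + 1)*(m)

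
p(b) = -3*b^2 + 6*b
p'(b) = 6 - 6*b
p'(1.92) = -5.52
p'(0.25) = 4.50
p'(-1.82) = 16.92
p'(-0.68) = 10.08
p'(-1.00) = 12.00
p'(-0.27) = 7.62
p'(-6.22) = 43.32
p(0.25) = 1.31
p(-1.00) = -9.00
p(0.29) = 1.49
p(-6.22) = -153.39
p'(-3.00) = 24.00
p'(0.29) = 4.26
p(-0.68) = -5.47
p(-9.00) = -297.00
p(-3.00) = -45.00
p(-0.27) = -1.84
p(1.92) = 0.46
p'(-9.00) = 60.00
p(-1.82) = -20.86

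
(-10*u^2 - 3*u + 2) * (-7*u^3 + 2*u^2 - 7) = 70*u^5 + u^4 - 20*u^3 + 74*u^2 + 21*u - 14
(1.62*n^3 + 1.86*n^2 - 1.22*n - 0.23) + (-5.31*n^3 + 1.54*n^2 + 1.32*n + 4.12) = -3.69*n^3 + 3.4*n^2 + 0.1*n + 3.89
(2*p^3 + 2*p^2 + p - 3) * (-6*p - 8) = -12*p^4 - 28*p^3 - 22*p^2 + 10*p + 24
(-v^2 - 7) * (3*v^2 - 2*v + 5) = -3*v^4 + 2*v^3 - 26*v^2 + 14*v - 35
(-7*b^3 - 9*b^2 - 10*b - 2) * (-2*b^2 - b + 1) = 14*b^5 + 25*b^4 + 22*b^3 + 5*b^2 - 8*b - 2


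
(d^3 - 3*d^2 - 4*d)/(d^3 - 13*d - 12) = d/(d + 3)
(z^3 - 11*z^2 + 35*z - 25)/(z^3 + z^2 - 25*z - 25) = (z^2 - 6*z + 5)/(z^2 + 6*z + 5)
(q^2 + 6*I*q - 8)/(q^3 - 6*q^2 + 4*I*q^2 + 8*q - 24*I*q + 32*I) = (q + 2*I)/(q^2 - 6*q + 8)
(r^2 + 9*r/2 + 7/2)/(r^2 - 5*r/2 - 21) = (r + 1)/(r - 6)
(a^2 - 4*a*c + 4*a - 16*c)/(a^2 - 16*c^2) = (a + 4)/(a + 4*c)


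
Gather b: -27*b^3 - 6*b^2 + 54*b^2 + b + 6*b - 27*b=-27*b^3 + 48*b^2 - 20*b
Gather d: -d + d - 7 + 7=0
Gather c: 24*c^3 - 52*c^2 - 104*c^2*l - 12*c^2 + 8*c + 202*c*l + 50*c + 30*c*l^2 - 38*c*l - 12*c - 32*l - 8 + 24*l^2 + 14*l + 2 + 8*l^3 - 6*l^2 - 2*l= 24*c^3 + c^2*(-104*l - 64) + c*(30*l^2 + 164*l + 46) + 8*l^3 + 18*l^2 - 20*l - 6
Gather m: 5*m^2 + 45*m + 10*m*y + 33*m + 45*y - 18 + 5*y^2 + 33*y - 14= 5*m^2 + m*(10*y + 78) + 5*y^2 + 78*y - 32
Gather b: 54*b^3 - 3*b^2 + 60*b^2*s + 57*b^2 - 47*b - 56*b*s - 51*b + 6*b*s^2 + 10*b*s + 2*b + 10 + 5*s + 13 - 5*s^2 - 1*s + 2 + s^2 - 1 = 54*b^3 + b^2*(60*s + 54) + b*(6*s^2 - 46*s - 96) - 4*s^2 + 4*s + 24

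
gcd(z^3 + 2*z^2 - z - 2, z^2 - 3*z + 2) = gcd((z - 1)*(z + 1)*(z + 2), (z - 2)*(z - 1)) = z - 1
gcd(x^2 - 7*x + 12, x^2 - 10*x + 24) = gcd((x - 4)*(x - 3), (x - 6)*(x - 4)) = x - 4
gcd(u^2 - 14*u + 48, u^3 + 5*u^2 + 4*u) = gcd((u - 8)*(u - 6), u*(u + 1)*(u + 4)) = 1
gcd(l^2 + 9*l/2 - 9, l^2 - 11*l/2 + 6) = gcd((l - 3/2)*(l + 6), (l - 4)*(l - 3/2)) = l - 3/2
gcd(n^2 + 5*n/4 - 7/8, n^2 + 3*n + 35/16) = n + 7/4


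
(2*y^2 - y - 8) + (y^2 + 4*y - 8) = 3*y^2 + 3*y - 16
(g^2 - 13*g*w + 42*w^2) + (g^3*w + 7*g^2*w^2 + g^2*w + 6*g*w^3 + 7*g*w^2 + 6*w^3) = g^3*w + 7*g^2*w^2 + g^2*w + g^2 + 6*g*w^3 + 7*g*w^2 - 13*g*w + 6*w^3 + 42*w^2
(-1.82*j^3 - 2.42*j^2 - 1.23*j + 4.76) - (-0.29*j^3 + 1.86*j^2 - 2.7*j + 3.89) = -1.53*j^3 - 4.28*j^2 + 1.47*j + 0.87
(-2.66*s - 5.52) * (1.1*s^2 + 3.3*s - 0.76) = -2.926*s^3 - 14.85*s^2 - 16.1944*s + 4.1952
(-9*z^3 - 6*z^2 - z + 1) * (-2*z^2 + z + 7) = 18*z^5 + 3*z^4 - 67*z^3 - 45*z^2 - 6*z + 7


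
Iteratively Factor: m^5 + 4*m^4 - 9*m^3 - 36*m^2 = (m)*(m^4 + 4*m^3 - 9*m^2 - 36*m) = m^2*(m^3 + 4*m^2 - 9*m - 36) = m^2*(m - 3)*(m^2 + 7*m + 12) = m^2*(m - 3)*(m + 4)*(m + 3)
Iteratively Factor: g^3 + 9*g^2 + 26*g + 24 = (g + 3)*(g^2 + 6*g + 8) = (g + 2)*(g + 3)*(g + 4)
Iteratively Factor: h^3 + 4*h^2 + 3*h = (h + 3)*(h^2 + h) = (h + 1)*(h + 3)*(h)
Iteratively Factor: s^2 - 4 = (s + 2)*(s - 2)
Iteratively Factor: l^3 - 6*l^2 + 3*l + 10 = (l - 2)*(l^2 - 4*l - 5) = (l - 2)*(l + 1)*(l - 5)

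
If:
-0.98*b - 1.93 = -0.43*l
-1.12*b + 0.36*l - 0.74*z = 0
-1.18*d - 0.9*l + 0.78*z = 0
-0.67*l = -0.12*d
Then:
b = -1.84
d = 1.70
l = 0.30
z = 2.93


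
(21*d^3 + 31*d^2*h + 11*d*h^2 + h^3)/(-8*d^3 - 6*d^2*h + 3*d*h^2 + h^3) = (-21*d^2 - 10*d*h - h^2)/(8*d^2 - 2*d*h - h^2)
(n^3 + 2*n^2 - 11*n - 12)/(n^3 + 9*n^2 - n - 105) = (n^2 + 5*n + 4)/(n^2 + 12*n + 35)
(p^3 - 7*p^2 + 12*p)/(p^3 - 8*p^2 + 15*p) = (p - 4)/(p - 5)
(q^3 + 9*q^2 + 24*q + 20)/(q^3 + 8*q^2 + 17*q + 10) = (q + 2)/(q + 1)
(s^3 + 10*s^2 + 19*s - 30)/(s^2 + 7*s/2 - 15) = 2*(s^2 + 4*s - 5)/(2*s - 5)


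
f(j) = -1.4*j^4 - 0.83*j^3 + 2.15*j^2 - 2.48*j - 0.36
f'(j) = -5.6*j^3 - 2.49*j^2 + 4.3*j - 2.48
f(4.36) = -545.00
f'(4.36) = -495.20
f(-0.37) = 0.87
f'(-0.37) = -4.13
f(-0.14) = 0.03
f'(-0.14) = -3.12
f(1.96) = -23.87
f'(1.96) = -45.78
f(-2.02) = -3.05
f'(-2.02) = 24.83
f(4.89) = -858.63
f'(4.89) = -695.80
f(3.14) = -148.74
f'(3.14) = -186.90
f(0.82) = -2.04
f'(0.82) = -3.72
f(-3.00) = -64.56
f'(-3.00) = 113.41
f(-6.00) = -1543.20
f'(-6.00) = 1091.68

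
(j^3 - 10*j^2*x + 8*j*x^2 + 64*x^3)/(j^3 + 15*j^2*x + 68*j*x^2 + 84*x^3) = (j^2 - 12*j*x + 32*x^2)/(j^2 + 13*j*x + 42*x^2)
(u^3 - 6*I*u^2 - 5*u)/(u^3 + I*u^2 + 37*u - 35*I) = u/(u + 7*I)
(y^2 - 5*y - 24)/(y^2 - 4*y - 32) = (y + 3)/(y + 4)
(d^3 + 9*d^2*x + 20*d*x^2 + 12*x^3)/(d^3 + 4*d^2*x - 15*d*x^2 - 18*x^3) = (-d - 2*x)/(-d + 3*x)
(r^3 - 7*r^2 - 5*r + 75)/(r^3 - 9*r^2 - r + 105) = (r - 5)/(r - 7)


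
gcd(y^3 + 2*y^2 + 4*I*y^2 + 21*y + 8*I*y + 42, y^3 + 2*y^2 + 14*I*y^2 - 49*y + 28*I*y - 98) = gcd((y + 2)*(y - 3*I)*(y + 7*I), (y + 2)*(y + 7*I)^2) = y^2 + y*(2 + 7*I) + 14*I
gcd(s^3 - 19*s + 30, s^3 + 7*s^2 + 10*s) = s + 5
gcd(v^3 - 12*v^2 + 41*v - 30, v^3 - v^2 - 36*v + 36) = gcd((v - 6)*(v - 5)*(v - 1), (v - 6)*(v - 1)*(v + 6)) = v^2 - 7*v + 6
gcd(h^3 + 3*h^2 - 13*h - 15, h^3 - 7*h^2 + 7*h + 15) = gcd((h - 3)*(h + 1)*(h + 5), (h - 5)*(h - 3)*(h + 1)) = h^2 - 2*h - 3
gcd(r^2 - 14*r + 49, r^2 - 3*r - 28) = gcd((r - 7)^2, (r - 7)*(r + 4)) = r - 7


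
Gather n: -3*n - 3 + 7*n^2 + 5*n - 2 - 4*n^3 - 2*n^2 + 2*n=-4*n^3 + 5*n^2 + 4*n - 5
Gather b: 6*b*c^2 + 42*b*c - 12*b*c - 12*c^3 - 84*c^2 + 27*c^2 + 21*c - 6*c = b*(6*c^2 + 30*c) - 12*c^3 - 57*c^2 + 15*c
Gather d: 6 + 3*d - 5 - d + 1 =2*d + 2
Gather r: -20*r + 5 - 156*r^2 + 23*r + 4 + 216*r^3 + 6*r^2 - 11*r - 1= 216*r^3 - 150*r^2 - 8*r + 8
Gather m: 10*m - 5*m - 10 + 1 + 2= 5*m - 7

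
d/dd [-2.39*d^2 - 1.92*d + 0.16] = -4.78*d - 1.92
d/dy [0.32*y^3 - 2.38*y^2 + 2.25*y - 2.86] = 0.96*y^2 - 4.76*y + 2.25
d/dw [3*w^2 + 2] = 6*w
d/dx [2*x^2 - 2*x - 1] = 4*x - 2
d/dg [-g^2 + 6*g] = 6 - 2*g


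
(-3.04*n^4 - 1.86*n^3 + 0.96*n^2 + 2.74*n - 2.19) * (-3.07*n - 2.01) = 9.3328*n^5 + 11.8206*n^4 + 0.7914*n^3 - 10.3414*n^2 + 1.2159*n + 4.4019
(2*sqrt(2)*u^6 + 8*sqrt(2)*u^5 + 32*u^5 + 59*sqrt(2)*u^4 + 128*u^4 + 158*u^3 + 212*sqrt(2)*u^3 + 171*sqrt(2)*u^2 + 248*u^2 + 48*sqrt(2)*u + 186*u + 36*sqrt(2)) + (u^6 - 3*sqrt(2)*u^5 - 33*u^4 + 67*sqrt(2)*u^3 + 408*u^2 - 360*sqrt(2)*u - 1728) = u^6 + 2*sqrt(2)*u^6 + 5*sqrt(2)*u^5 + 32*u^5 + 59*sqrt(2)*u^4 + 95*u^4 + 158*u^3 + 279*sqrt(2)*u^3 + 171*sqrt(2)*u^2 + 656*u^2 - 312*sqrt(2)*u + 186*u - 1728 + 36*sqrt(2)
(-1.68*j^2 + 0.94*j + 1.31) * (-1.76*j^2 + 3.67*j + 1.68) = 2.9568*j^4 - 7.82*j^3 - 1.6782*j^2 + 6.3869*j + 2.2008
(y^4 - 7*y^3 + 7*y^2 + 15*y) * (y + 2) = y^5 - 5*y^4 - 7*y^3 + 29*y^2 + 30*y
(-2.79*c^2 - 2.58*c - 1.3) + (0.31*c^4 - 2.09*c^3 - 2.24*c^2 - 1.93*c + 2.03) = 0.31*c^4 - 2.09*c^3 - 5.03*c^2 - 4.51*c + 0.73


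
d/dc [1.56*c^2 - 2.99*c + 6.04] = 3.12*c - 2.99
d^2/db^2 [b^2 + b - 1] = 2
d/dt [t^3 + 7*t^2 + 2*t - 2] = 3*t^2 + 14*t + 2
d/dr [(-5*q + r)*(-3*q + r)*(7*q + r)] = -41*q^2 - 2*q*r + 3*r^2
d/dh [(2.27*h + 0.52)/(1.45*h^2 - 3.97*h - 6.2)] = (3.2915*h^2 - 9.0119*h - (2.27*h + 0.52)*(2.9*h - 3.97) - 14.074)/(-1.45*h^2 + 3.97*h + 6.2)^2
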